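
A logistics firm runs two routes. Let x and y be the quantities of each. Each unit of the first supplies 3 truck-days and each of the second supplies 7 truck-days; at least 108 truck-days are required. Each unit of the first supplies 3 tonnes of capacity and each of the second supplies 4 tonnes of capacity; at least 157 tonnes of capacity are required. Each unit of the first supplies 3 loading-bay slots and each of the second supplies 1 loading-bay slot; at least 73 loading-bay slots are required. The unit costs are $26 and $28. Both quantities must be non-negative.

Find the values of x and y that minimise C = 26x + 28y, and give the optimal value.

Vertices and C = 26x + 28y:
  (0, 73) → C = 2044
  (157/3, 0) → C = 4082/3
  (15, 28) → C = 1174
The feasible region is unbounded (it extends along (0, 1), (1, 0)), but C strictly increases along every unbounded feasible direction, so there is no improving ray and the minimum is attained at a vertex.

x = 15, y = 28, minimum C = 1174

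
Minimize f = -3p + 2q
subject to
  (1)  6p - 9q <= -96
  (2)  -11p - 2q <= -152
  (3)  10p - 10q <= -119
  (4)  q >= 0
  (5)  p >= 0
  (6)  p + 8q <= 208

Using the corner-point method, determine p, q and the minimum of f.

p = 188/15, q = 733/30, minimum f = 169/15

Feasible corners and f = -3p + 2q:
  (641/65, 2829/130) → f = 906/65
  (400/43, 1068/43) → f = 936/43
  (188/15, 733/30) → f = 169/15

The optimum lies where 10p - 10q = -119 and p + 8q = 208.
Solving simultaneously gives p = 188/15, q = 733/30.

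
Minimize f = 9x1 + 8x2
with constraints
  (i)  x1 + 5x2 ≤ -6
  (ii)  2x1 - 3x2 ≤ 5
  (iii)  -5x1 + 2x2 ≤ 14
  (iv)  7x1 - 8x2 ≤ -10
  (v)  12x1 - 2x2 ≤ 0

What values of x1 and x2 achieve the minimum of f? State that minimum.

x1 = -46/13, x2 = -24/13, minimum f = -606/13

Extreme points and f = 9x1 + 8x2:
  (-82/27, -16/27) → f = -866/27
  (-98/43, -32/43) → f = -1138/43
  (-46/13, -24/13) → f = -606/13

At the optimal vertex, -5x1 + 2x2 = 14 and 7x1 - 8x2 = -10.
Solving simultaneously gives x1 = -46/13, x2 = -24/13.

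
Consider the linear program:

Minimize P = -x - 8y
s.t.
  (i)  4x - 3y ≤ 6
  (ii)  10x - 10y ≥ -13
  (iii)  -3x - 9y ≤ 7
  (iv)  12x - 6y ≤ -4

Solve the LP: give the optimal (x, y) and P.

x = 19/30, y = 29/15, minimum P = -161/10

Corner points and P = -x - 8y:
  (-187/120, -31/120) → P = 29/8
  (19/30, 29/15) → P = -161/10
  (-13/21, -4/7) → P = 109/21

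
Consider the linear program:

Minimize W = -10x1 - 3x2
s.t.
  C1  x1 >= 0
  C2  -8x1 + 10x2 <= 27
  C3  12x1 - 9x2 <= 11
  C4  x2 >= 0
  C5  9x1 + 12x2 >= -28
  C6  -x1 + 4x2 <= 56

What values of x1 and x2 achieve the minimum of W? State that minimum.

Feasible corners and W = -10x1 - 3x2:
  (0, 27/10) → W = -81/10
  (0, 0) → W = 0
  (353/48, 103/12) → W = -2383/24
  (11/12, 0) → W = -55/6

The binding constraints are -8x1 + 10x2 = 27 and 12x1 - 9x2 = 11.
Solving simultaneously gives x1 = 353/48, x2 = 103/12.

x1 = 353/48, x2 = 103/12, minimum W = -2383/24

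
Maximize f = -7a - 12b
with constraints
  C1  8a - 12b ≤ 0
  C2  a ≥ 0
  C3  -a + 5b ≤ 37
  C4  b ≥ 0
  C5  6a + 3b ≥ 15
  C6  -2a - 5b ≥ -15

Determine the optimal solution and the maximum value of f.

a = 15/8, b = 5/4, maximum f = -225/8

Feasible corners and f = -7a - 12b:
  (15/8, 5/4) → f = -225/8
  (45/16, 15/8) → f = -675/16
  (5/4, 5/2) → f = -155/4

At the optimal vertex, 8a - 12b = 0 and 6a + 3b = 15.
Solving simultaneously gives a = 15/8, b = 5/4.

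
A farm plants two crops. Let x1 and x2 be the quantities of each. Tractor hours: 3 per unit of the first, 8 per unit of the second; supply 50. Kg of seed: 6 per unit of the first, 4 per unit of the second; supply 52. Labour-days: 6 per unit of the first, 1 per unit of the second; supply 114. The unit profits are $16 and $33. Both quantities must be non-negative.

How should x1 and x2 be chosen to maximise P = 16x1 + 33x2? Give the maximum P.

Corner points and P = 16x1 + 33x2:
  (0, 0) → P = 0
  (0, 25/4) → P = 825/4
  (26/3, 0) → P = 416/3
  (6, 4) → P = 228

At the optimal vertex, 3x1 + 8x2 = 50 and 6x1 + 4x2 = 52.
Solving simultaneously gives x1 = 6, x2 = 4.

x1 = 6, x2 = 4, maximum P = 228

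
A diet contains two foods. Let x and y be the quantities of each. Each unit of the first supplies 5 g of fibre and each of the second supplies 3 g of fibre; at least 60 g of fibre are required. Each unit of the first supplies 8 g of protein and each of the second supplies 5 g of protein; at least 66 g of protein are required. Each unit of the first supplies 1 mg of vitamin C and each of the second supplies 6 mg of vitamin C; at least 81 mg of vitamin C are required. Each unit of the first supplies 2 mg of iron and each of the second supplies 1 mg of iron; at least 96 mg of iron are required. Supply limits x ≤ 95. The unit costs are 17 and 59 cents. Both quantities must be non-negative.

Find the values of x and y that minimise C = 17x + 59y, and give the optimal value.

Extreme points and C = 17x + 59y:
  (0, 96) → C = 5664
  (81, 0) → C = 1377
  (95, 0) → C = 1615
  (45, 6) → C = 1119
The feasible region is unbounded (it extends along (0, 1)), but C strictly increases along every unbounded feasible direction, so there is no improving ray and the minimum is attained at a vertex.

x = 45, y = 6, minimum C = 1119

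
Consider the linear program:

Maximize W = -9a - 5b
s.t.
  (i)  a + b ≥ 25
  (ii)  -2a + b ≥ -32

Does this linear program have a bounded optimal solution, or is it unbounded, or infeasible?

From the feasible point (19, 6), moving in the direction (-1, 1) keeps every constraint satisfied while W increases without bound.

unbounded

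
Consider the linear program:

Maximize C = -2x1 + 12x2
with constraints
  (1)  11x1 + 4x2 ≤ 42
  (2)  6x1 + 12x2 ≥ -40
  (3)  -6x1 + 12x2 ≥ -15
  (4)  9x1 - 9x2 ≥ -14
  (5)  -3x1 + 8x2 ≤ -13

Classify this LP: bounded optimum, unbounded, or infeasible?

The boundaries 11x1 + 4x2 = 42 and 6x1 + 12x2 = -40 meet at (166/27, -173/27), but that point violates -6x1 + 12x2 ≥ -15. Every candidate vertex is excluded by some other constraint, so the feasible region is empty.

infeasible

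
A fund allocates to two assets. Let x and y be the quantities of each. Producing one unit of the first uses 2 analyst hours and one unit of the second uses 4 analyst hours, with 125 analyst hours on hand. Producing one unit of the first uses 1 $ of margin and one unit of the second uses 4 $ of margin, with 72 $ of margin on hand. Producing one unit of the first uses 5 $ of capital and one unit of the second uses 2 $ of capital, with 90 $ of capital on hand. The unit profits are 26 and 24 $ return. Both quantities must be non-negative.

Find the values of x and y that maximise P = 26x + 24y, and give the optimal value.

x = 12, y = 15, maximum P = 672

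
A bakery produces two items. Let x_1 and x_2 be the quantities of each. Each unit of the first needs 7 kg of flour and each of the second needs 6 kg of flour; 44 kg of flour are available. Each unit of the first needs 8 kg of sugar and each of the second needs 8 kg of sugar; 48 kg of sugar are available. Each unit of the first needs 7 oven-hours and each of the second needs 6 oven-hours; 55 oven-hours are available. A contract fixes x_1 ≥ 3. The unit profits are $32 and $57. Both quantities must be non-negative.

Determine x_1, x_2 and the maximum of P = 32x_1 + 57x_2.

x_1 = 3, x_2 = 3, maximum P = 267

Corner points and P = 32x_1 + 57x_2:
  (6, 0) → P = 192
  (3, 0) → P = 96
  (3, 3) → P = 267

The optimum lies where 8x_1 + 8x_2 = 48 and x_1 = 3.
Solving simultaneously gives x_1 = 3, x_2 = 3.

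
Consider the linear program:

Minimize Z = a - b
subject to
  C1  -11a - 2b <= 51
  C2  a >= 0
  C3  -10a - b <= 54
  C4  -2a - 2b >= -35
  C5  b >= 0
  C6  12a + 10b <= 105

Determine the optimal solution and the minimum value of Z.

Extreme points and Z = a - b:
  (0, 0) → Z = 0
  (0, 21/2) → Z = -21/2
  (35/4, 0) → Z = 35/4

The optimum lies where a = 0 and 12a + 10b = 105.
Solving simultaneously gives a = 0, b = 21/2.

a = 0, b = 21/2, minimum Z = -21/2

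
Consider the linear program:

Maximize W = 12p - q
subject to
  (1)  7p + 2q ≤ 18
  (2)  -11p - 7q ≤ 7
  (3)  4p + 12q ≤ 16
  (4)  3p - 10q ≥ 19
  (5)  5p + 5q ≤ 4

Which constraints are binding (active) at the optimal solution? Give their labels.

(1) and (2)

Corner points and W = 12p - q:
  (140/27, -247/27) → W = 1927/27
  (82/25, -62/25) → W = 1046/25
  (63/131, -230/131) → W = 986/131
  (27/13, -83/65) → W = 131/5

The maximum is at (140/27, -247/27). Substituting into each constraint, equality holds for (1) and (2); the remaining constraints have slack.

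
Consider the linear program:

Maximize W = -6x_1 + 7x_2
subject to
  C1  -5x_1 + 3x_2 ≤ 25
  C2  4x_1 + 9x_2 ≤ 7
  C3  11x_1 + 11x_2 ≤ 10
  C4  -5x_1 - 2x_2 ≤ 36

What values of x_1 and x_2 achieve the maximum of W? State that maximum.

Corner points and W = -6x_1 + 7x_2:
  (-68/19, 45/19) → W = 723/19
  (-158/25, -11/5) → W = 563/25
  (13/55, 37/55) → W = 181/55
The feasible region is unbounded (it extends along (2, -5), (1, -1)), but W strictly decreases along every unbounded feasible direction, so there is no improving ray and the maximum is attained at a vertex.

x_1 = -68/19, x_2 = 45/19, maximum W = 723/19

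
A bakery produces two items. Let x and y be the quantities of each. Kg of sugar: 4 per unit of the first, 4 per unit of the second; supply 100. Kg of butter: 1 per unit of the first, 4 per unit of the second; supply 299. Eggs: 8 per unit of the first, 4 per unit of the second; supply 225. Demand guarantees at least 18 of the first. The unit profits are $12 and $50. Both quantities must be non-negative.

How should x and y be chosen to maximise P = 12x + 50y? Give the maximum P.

Corner points and P = 12x + 50y:
  (25, 0) → P = 300
  (18, 0) → P = 216
  (18, 7) → P = 566

The binding constraints are 4x + 4y = 100 and x = 18.
Solving simultaneously gives x = 18, y = 7.

x = 18, y = 7, maximum P = 566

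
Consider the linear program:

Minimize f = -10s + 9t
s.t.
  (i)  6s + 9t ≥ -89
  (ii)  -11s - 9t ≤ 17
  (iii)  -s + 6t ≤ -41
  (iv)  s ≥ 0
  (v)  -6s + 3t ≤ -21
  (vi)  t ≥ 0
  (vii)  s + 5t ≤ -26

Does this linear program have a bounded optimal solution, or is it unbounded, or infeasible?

infeasible

The boundaries 6s + 9t = -89 and -11s - 9t = 17 meet at (72/5, -877/45), but that point violates t ≥ 0. Every candidate vertex is excluded by some other constraint, so the feasible region is empty.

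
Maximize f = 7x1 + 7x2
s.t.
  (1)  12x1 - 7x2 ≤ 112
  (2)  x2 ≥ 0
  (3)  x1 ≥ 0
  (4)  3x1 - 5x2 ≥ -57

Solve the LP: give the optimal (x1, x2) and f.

At the optimal vertex, 12x1 - 7x2 = 112 and 3x1 - 5x2 = -57.
Solving simultaneously gives x1 = 959/39, x2 = 340/13.

x1 = 959/39, x2 = 340/13, maximum f = 13853/39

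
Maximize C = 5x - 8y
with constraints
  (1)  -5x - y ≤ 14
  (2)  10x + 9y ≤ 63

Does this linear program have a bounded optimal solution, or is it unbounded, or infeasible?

From the feasible point (-27/5, 13), moving in the direction (1, -5) keeps every constraint satisfied while C increases without bound.

unbounded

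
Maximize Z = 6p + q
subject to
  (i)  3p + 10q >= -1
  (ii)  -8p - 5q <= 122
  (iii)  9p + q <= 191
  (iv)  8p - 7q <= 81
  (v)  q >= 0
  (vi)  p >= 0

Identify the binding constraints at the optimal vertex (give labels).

(iii) and (vi)

Extreme points and Z = 6p + q:
  (1418/71, 799/71) → Z = 9307/71
  (0, 191) → Z = 191
  (81/8, 0) → Z = 243/4
  (0, 0) → Z = 0

The maximum is at (0, 191). Substituting into each constraint, equality holds for (iii) and (vi); the remaining constraints have slack.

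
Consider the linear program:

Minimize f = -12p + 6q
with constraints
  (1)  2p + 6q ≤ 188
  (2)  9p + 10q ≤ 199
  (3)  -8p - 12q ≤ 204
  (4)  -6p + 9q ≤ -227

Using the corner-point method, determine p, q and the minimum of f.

Feasible corners and f = -12p + 6q:
  (1107/7, -857/7) → f = -18426/7
  (4061/141, -283/47) → f = -17942/47
  (37/6, -190/9) → f = -602/3

The binding constraints are 9p + 10q = 199 and -8p - 12q = 204.
Solving simultaneously gives p = 1107/7, q = -857/7.

p = 1107/7, q = -857/7, minimum f = -18426/7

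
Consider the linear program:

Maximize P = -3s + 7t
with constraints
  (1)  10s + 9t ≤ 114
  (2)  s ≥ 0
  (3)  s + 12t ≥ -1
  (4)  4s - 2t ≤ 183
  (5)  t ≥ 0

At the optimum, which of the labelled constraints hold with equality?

Vertices and P = -3s + 7t:
  (0, 38/3) → P = 266/3
  (57/5, 0) → P = -171/5
  (0, 0) → P = 0

The maximum is at (0, 38/3). Substituting into each constraint, equality holds for (1) and (2); the remaining constraints have slack.

(1) and (2)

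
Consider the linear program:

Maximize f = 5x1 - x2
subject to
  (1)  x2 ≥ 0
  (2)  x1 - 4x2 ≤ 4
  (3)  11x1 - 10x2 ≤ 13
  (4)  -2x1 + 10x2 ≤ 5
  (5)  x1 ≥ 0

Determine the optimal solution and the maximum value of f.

The binding constraints are 11x1 - 10x2 = 13 and -2x1 + 10x2 = 5.
Solving simultaneously gives x1 = 2, x2 = 9/10.

x1 = 2, x2 = 9/10, maximum f = 91/10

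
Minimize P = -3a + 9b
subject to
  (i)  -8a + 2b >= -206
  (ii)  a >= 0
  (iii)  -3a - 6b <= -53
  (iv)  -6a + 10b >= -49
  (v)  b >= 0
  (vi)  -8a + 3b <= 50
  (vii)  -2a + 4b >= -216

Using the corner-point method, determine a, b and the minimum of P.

a = 412/33, b = 57/22, minimum P = -311/22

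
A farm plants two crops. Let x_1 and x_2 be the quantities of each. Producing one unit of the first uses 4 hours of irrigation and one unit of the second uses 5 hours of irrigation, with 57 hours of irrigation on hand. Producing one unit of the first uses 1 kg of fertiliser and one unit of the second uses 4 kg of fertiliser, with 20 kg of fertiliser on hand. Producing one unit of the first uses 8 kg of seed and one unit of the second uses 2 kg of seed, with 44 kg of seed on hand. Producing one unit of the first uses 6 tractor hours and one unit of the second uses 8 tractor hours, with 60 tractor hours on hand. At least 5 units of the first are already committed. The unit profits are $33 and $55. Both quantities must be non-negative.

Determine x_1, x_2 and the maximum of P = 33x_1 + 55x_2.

Extreme points and P = 33x_1 + 55x_2:
  (11/2, 0) → P = 363/2
  (5, 0) → P = 165
  (5, 2) → P = 275

x_1 = 5, x_2 = 2, maximum P = 275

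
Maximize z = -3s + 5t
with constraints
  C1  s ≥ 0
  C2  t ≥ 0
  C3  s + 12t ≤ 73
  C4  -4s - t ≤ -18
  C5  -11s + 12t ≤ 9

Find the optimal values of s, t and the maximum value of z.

s = 16/3, t = 203/36, maximum z = 439/36

Corner points and z = -3s + 5t:
  (73, 0) → z = -219
  (9/2, 0) → z = -27/2
  (16/3, 203/36) → z = 439/36
  (207/59, 234/59) → z = 549/59

The optimum lies where s + 12t = 73 and -11s + 12t = 9.
Solving simultaneously gives s = 16/3, t = 203/36.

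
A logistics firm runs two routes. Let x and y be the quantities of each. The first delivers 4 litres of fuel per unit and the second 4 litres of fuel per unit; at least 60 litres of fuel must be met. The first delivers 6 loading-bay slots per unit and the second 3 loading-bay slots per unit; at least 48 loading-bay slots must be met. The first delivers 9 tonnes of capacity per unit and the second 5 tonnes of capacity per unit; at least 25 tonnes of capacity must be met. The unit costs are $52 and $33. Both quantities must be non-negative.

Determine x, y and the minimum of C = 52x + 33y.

x = 1, y = 14, minimum C = 514

Corner points and C = 52x + 33y:
  (0, 16) → C = 528
  (15, 0) → C = 780
  (1, 14) → C = 514
The feasible region is unbounded (it extends along (0, 1), (1, 0)), but C strictly increases along every unbounded feasible direction, so there is no improving ray and the minimum is attained at a vertex.

At the optimal vertex, 4x + 4y = 60 and 6x + 3y = 48.
Solving simultaneously gives x = 1, y = 14.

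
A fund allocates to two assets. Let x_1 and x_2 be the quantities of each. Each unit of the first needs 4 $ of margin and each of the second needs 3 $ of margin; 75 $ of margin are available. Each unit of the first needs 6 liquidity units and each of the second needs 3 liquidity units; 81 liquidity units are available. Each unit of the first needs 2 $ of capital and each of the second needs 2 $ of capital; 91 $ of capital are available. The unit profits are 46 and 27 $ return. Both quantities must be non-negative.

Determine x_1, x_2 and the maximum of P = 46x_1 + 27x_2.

x_1 = 3, x_2 = 21, maximum P = 705

Corner points and P = 46x_1 + 27x_2:
  (0, 0) → P = 0
  (0, 25) → P = 675
  (27/2, 0) → P = 621
  (3, 21) → P = 705

The binding constraints are 4x_1 + 3x_2 = 75 and 6x_1 + 3x_2 = 81.
Solving simultaneously gives x_1 = 3, x_2 = 21.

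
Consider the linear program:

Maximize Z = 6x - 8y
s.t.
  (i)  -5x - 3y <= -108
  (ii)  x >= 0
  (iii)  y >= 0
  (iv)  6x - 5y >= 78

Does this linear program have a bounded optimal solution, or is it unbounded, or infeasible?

unbounded

From the feasible point (108/5, 0), moving in the direction (1, 0) keeps every constraint satisfied while Z increases without bound.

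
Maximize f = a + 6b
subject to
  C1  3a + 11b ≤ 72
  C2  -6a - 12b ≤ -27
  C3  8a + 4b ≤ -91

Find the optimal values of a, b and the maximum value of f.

Vertices and f = a + 6b:
  (-189/10, 117/10) → f = 513/10
  (-1289/76, 849/76) → f = 3805/76
  (-50/3, 127/12) → f = 281/6

At the optimal vertex, 3a + 11b = 72 and -6a - 12b = -27.
Solving simultaneously gives a = -189/10, b = 117/10.

a = -189/10, b = 117/10, maximum f = 513/10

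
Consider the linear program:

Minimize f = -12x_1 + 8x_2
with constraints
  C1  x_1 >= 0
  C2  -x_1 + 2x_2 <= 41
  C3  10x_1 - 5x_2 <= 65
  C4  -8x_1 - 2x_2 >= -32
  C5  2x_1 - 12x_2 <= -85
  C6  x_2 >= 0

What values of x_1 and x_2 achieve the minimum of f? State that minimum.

Extreme points and f = -12x_1 + 8x_2:
  (0, 16) → f = 128
  (0, 85/12) → f = 170/3
  (107/50, 186/25) → f = 846/25

The binding constraints are -8x_1 - 2x_2 = -32 and 2x_1 - 12x_2 = -85.
Solving simultaneously gives x_1 = 107/50, x_2 = 186/25.

x_1 = 107/50, x_2 = 186/25, minimum f = 846/25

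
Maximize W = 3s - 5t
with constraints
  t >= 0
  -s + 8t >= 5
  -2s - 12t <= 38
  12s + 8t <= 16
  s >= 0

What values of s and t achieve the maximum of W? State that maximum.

Extreme points and W = 3s - 5t:
  (11/13, 19/26) → W = -29/26
  (0, 5/8) → W = -25/8
  (0, 2) → W = -10

The optimum lies where -s + 8t = 5 and 12s + 8t = 16.
Solving simultaneously gives s = 11/13, t = 19/26.

s = 11/13, t = 19/26, maximum W = -29/26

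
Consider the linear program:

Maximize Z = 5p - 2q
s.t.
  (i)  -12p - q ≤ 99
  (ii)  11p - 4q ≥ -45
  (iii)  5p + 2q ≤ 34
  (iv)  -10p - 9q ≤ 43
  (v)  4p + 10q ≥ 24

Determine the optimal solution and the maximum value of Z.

p = 146/21, q = -8/21, maximum Z = 746/21

Vertices and Z = 5p - 2q:
  (23/21, 599/42) → Z = -484/21
  (-59/21, 74/21) → Z = -443/21
  (146/21, -8/21) → Z = 746/21

The optimum lies where 5p + 2q = 34 and 4p + 10q = 24.
Solving simultaneously gives p = 146/21, q = -8/21.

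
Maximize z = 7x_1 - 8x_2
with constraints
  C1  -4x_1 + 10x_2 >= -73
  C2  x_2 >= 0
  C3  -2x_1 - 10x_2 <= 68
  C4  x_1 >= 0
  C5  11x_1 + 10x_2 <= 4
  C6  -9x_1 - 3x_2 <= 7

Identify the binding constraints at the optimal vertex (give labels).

Vertices and z = 7x_1 - 8x_2:
  (0, 0) → z = 0
  (4/11, 0) → z = 28/11
  (0, 2/5) → z = -16/5

The maximum is at (4/11, 0). Substituting into each constraint, equality holds for C2 and C5; the remaining constraints have slack.

C2 and C5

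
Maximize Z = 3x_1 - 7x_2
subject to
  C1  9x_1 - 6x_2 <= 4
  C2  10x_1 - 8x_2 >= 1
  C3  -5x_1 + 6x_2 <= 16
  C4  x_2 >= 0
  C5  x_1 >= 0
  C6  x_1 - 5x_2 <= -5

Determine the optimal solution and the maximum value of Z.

x_1 = 50/39, x_2 = 49/39, maximum Z = -193/39

Feasible corners and Z = 3x_1 - 7x_2:
  (13/6, 31/12) → Z = -139/12
  (50/39, 49/39) → Z = -193/39
  (15/14, 17/14) → Z = -37/7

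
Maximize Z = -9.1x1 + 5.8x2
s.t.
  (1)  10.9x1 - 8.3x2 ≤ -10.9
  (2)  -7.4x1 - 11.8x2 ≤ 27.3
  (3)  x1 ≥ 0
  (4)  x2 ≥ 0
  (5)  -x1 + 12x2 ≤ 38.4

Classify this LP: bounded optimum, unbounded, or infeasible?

Corner points and Z = -9.1x1 + 5.8x2:
  (0, 109/83) → Z = 3161/415
  (9396/6125, 20383/6125) → Z = 163589/30625
  (0, 3.2) → Z = 18.56
The feasible region has finitely many vertices and no improving ray; the maximum is 18.56 at (0, 3.2).

bounded optimum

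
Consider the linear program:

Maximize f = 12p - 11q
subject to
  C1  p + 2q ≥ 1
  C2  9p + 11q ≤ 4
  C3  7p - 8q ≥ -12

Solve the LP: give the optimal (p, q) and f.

p = -3/7, q = 5/7, maximum f = -13

Corner points and f = 12p - 11q:
  (-3/7, 5/7) → f = -13
  (-8/11, 19/22) → f = -401/22
  (-100/149, 136/149) → f = -2696/149

The optimum lies where p + 2q = 1 and 9p + 11q = 4.
Solving simultaneously gives p = -3/7, q = 5/7.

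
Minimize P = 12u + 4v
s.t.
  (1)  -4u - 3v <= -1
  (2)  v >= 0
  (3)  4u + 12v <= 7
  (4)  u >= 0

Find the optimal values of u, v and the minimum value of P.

Corner points and P = 12u + 4v:
  (1/4, 0) → P = 3
  (0, 1/3) → P = 4/3
  (7/4, 0) → P = 21
  (0, 7/12) → P = 7/3

The binding constraints are -4u - 3v = -1 and u = 0.
Solving simultaneously gives u = 0, v = 1/3.

u = 0, v = 1/3, minimum P = 4/3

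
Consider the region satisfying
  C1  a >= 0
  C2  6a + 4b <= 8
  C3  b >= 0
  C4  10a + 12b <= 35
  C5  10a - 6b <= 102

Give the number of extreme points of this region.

Pairwise boundary intersections that survive every other constraint:
  (0, 2)
  (0, 0)
  (4/3, 0)

3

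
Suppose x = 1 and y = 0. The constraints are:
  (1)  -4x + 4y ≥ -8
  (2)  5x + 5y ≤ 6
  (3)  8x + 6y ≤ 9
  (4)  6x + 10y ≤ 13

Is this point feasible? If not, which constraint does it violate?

(1): -4 ≥ -8 ✓
(2): 5 ≤ 6 ✓
(3): 8 ≤ 9 ✓
(4): 6 ≤ 13 ✓

feasible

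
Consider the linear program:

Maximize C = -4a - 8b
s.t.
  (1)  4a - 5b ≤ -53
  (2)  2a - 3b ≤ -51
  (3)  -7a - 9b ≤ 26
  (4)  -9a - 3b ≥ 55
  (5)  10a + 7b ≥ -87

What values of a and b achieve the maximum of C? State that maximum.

Corner points and C = -4a - 8b:
  (-179/13, 305/39) → C = -292/39
  (-106/11, 349/33) → C = -1520/33
  (-601/41, 349/41) → C = -388/41
The feasible region is unbounded (it extends along (-7, 10), (-1, 3)), but C strictly decreases along every unbounded feasible direction, so there is no improving ray and the maximum is attained at a vertex.

The binding constraints are 2a - 3b = -51 and -7a - 9b = 26.
Solving simultaneously gives a = -179/13, b = 305/39.

a = -179/13, b = 305/39, maximum C = -292/39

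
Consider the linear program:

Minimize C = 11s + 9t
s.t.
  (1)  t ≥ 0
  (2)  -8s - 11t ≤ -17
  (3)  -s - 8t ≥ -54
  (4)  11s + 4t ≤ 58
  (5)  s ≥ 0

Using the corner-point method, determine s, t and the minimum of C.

Corner points and C = 11s + 9t:
  (17/8, 0) → C = 187/8
  (58/11, 0) → C = 58
  (0, 17/11) → C = 153/11
  (62/21, 134/21) → C = 1888/21
  (0, 27/4) → C = 243/4

At the optimal vertex, -8s - 11t = -17 and s = 0.
Solving simultaneously gives s = 0, t = 17/11.

s = 0, t = 17/11, minimum C = 153/11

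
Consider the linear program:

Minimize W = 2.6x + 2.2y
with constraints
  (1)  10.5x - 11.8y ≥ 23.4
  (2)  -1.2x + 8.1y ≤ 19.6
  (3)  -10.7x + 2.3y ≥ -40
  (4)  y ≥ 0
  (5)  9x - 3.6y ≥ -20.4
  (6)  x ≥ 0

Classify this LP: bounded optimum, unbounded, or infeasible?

Vertices and W = 2.6x + 2.2y:
  (41818/10211, 16962/10211) → W = 730216/51055
  (78/35, 0) → W = 1014/175
  (400/107, 0) → W = 1040/107
The feasible region has finitely many vertices and no improving ray; the minimum is 1014/175 at (78/35, 0).

bounded optimum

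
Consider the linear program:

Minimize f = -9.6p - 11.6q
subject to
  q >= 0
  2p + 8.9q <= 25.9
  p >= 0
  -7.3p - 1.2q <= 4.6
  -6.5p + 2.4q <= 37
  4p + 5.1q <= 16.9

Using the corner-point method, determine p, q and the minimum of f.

p = 4.225, q = 0, minimum f = -40.56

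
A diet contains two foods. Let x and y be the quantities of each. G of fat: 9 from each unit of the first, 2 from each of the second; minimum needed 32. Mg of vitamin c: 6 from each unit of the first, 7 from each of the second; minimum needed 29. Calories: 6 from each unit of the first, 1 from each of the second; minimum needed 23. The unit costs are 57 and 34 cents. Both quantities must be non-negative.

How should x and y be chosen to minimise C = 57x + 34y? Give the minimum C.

x = 11/3, y = 1, minimum C = 243

Extreme points and C = 57x + 34y:
  (0, 23) → C = 782
  (29/6, 0) → C = 551/2
  (11/3, 1) → C = 243
The feasible region is unbounded (it extends along (0, 1), (1, 0)), but C strictly increases along every unbounded feasible direction, so there is no improving ray and the minimum is attained at a vertex.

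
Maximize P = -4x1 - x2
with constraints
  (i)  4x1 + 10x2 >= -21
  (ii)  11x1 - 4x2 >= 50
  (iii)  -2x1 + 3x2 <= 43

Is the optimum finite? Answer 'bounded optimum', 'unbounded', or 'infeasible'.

Vertices and P = -4x1 - x2:
  (208/63, -431/126) → P = -137/14
  (322/25, 573/25) → P = -1861/25
The feasible region has finitely many vertices and no improving ray; the maximum is -137/14 at (208/63, -431/126).

bounded optimum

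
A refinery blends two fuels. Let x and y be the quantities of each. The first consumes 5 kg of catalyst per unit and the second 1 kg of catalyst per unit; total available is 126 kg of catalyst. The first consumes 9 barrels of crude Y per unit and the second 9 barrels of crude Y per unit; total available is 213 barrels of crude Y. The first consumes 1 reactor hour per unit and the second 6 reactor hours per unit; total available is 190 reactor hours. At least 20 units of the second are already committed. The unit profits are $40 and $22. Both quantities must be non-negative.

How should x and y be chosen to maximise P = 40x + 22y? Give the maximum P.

x = 11/3, y = 20, maximum P = 1760/3

Corner points and P = 40x + 22y:
  (0, 71/3) → P = 1562/3
  (0, 20) → P = 440
  (11/3, 20) → P = 1760/3

The binding constraints are 9x + 9y = 213 and y = 20.
Solving simultaneously gives x = 11/3, y = 20.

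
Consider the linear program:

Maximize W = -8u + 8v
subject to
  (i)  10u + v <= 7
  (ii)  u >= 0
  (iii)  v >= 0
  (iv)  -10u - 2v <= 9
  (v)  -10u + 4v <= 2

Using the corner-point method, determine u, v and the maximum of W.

u = 13/25, v = 9/5, maximum W = 256/25

Feasible corners and W = -8u + 8v:
  (7/10, 0) → W = -28/5
  (13/25, 9/5) → W = 256/25
  (0, 0) → W = 0
  (0, 1/2) → W = 4

The optimum lies where 10u + v = 7 and -10u + 4v = 2.
Solving simultaneously gives u = 13/25, v = 9/5.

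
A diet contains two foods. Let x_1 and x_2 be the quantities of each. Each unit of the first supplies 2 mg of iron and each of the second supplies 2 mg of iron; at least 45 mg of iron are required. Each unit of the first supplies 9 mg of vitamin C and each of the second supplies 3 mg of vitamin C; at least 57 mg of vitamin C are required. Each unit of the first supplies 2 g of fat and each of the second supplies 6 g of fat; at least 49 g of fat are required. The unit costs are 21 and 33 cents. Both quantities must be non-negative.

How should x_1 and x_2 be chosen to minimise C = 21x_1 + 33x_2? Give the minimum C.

x_1 = 43/2, x_2 = 1, minimum C = 969/2

Extreme points and C = 21x_1 + 33x_2:
  (0, 45/2) → C = 1485/2
  (49/2, 0) → C = 1029/2
  (43/2, 1) → C = 969/2
The feasible region is unbounded (it extends along (0, 1), (1, 0)), but C strictly increases along every unbounded feasible direction, so there is no improving ray and the minimum is attained at a vertex.

At the optimal vertex, 2x_1 + 2x_2 = 45 and 2x_1 + 6x_2 = 49.
Solving simultaneously gives x_1 = 43/2, x_2 = 1.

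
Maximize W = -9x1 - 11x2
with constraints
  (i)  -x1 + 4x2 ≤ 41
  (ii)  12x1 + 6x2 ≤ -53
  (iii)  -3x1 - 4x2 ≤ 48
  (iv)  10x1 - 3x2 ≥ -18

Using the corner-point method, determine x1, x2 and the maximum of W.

x1 = -216/49, x2 = -426/49, maximum W = 6630/49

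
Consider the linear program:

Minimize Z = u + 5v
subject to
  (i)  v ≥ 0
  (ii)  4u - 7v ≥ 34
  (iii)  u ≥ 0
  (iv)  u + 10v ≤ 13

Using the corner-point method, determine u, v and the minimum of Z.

u = 17/2, v = 0, minimum Z = 17/2

Corner points and Z = u + 5v:
  (17/2, 0) → Z = 17/2
  (13, 0) → Z = 13
  (431/47, 18/47) → Z = 521/47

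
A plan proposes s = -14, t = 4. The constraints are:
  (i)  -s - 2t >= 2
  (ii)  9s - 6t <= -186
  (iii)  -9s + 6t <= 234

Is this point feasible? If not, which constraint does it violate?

not feasible — violates (ii)

Constraint (ii): 9s - 6t = -150, which is not ≤ -186. All other constraints are satisfied.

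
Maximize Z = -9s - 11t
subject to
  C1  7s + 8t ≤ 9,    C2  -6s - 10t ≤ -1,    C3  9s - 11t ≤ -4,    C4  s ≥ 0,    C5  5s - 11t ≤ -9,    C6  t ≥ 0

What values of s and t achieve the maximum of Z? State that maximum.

Corner points and Z = -9s - 11t:
  (0, 9/8) → Z = -99/8
  (3/13, 12/13) → Z = -159/13
  (0, 9/11) → Z = -9

s = 0, t = 9/11, maximum Z = -9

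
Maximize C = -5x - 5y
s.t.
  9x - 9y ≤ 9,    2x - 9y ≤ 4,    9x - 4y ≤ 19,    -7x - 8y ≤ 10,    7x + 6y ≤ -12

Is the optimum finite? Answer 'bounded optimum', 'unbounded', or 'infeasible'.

From the feasible point (-18/7, 1), moving in the direction (-8, 7) keeps every constraint satisfied while C increases without bound.

unbounded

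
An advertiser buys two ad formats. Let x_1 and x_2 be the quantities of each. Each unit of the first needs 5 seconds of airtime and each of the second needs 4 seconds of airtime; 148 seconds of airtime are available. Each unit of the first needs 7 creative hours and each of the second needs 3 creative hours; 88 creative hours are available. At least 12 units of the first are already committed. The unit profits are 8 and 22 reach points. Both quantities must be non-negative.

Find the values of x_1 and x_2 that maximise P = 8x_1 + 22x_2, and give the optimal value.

Vertices and P = 8x_1 + 22x_2:
  (88/7, 0) → P = 704/7
  (12, 0) → P = 96
  (12, 4/3) → P = 376/3

x_1 = 12, x_2 = 4/3, maximum P = 376/3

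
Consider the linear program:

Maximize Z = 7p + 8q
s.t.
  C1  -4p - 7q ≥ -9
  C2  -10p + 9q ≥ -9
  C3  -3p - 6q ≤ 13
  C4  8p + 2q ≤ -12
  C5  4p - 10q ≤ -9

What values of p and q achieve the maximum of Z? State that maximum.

p = -17/8, q = 5/2, maximum Z = 41/8

The feasible region is unbounded (it extends along (-7, 4), (-2, 1)), but Z strictly decreases along every unbounded feasible direction, so there is no improving ray and the maximum is attained at a vertex.

At the optimal vertex, -4p - 7q = -9 and 8p + 2q = -12.
Solving simultaneously gives p = -17/8, q = 5/2.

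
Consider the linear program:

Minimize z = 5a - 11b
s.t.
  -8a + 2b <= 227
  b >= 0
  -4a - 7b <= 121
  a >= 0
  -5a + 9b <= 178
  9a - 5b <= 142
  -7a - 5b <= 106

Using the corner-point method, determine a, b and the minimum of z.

a = 271/7, b = 289/7, minimum z = -1824/7

Vertices and z = 5a - 11b:
  (0, 0) → z = 0
  (142/9, 0) → z = 710/9
  (0, 178/9) → z = -1958/9
  (271/7, 289/7) → z = -1824/7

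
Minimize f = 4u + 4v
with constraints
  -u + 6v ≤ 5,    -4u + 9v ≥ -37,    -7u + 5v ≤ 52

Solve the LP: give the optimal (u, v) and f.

u = -653/43, v = -467/43, minimum f = -4480/43

Extreme points and f = 4u + 4v:
  (89/5, 19/5) → f = 432/5
  (-287/37, -17/37) → f = -1216/37
  (-653/43, -467/43) → f = -4480/43

At the optimal vertex, -4u + 9v = -37 and -7u + 5v = 52.
Solving simultaneously gives u = -653/43, v = -467/43.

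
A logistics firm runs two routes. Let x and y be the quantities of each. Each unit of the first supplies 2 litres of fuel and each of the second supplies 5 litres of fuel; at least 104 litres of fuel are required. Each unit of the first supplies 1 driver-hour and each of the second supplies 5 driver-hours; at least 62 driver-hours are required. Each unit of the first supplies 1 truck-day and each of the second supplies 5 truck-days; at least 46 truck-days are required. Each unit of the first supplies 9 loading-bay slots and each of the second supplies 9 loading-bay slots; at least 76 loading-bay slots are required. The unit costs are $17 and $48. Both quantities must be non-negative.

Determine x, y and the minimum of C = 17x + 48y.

x = 42, y = 4, minimum C = 906

Vertices and C = 17x + 48y:
  (0, 104/5) → C = 4992/5
  (62, 0) → C = 1054
  (42, 4) → C = 906
The feasible region is unbounded (it extends along (0, 1), (1, 0)), but C strictly increases along every unbounded feasible direction, so there is no improving ray and the minimum is attained at a vertex.

At the optimal vertex, 2x + 5y = 104 and x + 5y = 62.
Solving simultaneously gives x = 42, y = 4.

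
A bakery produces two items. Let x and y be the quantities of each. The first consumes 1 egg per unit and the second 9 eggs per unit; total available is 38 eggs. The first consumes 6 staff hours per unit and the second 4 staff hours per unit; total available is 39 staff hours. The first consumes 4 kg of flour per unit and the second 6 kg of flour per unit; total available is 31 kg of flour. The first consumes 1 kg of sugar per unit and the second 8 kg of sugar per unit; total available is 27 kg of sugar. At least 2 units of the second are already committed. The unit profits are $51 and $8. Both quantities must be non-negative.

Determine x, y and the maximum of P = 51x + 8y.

x = 19/4, y = 2, maximum P = 1033/4

Feasible corners and P = 51x + 8y:
  (0, 27/8) → P = 27
  (0, 2) → P = 16
  (43/13, 77/26) → P = 2501/13
  (19/4, 2) → P = 1033/4

The binding constraints are 4x + 6y = 31 and y = 2.
Solving simultaneously gives x = 19/4, y = 2.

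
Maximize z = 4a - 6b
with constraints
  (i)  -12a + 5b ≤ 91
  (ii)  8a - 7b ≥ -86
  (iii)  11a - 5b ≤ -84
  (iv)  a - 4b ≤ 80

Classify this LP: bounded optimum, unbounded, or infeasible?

bounded optimum

Extreme points and z = 4a - 6b:
  (-207/44, 76/11) → z = -663/11
  (-7, 7/5) → z = -182/5
  (-158/37, 274/37) → z = -2276/37
The feasible region has finitely many vertices and no improving ray; the maximum is -182/5 at (-7, 7/5).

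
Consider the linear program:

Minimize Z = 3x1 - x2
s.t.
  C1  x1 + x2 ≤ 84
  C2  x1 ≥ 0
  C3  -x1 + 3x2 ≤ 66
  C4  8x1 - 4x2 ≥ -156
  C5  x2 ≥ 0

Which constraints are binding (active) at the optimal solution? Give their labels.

C2 and C3

Corner points and Z = 3x1 - x2:
  (93/2, 75/2) → Z = 102
  (84, 0) → Z = 252
  (0, 22) → Z = -22
  (0, 0) → Z = 0

The minimum is at (0, 22). Substituting into each constraint, equality holds for C2 and C3; the remaining constraints have slack.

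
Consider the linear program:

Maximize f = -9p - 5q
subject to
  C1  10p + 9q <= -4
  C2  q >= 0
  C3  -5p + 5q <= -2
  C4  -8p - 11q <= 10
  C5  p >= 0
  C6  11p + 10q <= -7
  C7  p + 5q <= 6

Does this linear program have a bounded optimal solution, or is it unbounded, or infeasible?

infeasible

The boundaries -8p - 11q = 10 and p = 0 meet at (0, -10/11), but that point violates q ≥ 0. Every candidate vertex is excluded by some other constraint, so the feasible region is empty.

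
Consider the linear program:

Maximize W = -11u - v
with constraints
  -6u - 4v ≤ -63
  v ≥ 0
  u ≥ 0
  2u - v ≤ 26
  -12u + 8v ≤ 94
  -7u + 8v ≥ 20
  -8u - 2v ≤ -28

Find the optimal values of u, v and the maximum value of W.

u = 4/3, v = 55/4, maximum W = -341/12

Extreme points and W = -11u - v:
  (4/3, 55/4) → W = -341/12
  (106/19, 561/76) → W = -275/4
  (151/2, 125) → W = -1911/2
  (76/3, 74/3) → W = -910/3

At the optimal vertex, -6u - 4v = -63 and -12u + 8v = 94.
Solving simultaneously gives u = 4/3, v = 55/4.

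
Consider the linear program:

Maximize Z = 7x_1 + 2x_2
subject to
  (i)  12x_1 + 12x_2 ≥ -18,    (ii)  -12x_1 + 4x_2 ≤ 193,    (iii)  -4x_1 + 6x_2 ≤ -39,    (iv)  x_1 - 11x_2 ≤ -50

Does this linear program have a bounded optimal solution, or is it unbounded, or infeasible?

From the feasible point (729/38, 239/38), moving in the direction (11, 1) keeps every constraint satisfied while Z increases without bound.

unbounded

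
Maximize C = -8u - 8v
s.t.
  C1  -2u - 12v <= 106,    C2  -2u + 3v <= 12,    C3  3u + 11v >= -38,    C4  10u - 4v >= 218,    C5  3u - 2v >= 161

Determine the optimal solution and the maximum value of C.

u = 565/13, v = -199/13, maximum C = -2928/13

Feasible corners and C = -8u - 8v:
  (355/7, -121/7) → C = -1872/7
  (507/5, 358/5) → C = -1384
  (565/13, -199/13) → C = -2928/13
The feasible region is unbounded (it extends along (3, 2), (6, -1)), but C strictly decreases along every unbounded feasible direction, so there is no improving ray and the maximum is attained at a vertex.

The optimum lies where 3u + 11v = -38 and 3u - 2v = 161.
Solving simultaneously gives u = 565/13, v = -199/13.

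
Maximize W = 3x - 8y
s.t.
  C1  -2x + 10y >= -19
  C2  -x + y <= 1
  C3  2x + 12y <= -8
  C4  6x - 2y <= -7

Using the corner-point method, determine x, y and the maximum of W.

x = -27/14, y = -16/7, maximum W = 25/2

Corner points and W = 3x - 8y:
  (-29/8, -21/8) → W = 81/8
  (-27/14, -16/7) → W = 25/2
  (-10/7, -3/7) → W = -6/7
  (-25/19, -17/38) → W = -7/19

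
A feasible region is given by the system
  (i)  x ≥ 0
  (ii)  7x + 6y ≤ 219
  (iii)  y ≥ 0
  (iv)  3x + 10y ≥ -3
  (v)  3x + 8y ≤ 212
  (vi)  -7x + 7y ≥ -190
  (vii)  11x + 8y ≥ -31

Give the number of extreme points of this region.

5

Intersecting each pair of boundary lines and keeping only the points that satisfy every inequality leaves:
  (0, 0)
  (0, 53/2)
  (240/19, 827/38)
  (2673/91, 29/13)
  (190/7, 0)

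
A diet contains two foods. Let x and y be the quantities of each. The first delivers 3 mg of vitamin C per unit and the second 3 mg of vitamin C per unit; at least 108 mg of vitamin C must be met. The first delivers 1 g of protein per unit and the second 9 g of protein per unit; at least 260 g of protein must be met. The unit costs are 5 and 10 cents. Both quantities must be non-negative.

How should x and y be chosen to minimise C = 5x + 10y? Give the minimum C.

Corner points and C = 5x + 10y:
  (0, 36) → C = 360
  (260, 0) → C = 1300
  (8, 28) → C = 320
The feasible region is unbounded (it extends along (0, 1), (1, 0)), but C strictly increases along every unbounded feasible direction, so there is no improving ray and the minimum is attained at a vertex.

x = 8, y = 28, minimum C = 320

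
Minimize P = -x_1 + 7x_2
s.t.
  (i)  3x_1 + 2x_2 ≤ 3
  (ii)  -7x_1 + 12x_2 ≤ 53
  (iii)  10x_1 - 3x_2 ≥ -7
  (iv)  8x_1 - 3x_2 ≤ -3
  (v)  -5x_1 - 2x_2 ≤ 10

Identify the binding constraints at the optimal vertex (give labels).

(iv) and (v)

Feasible corners and P = -x_1 + 7x_2:
  (-5/29, 51/29) → P = 362/29
  (3/25, 33/25) → P = 228/25
  (-44/35, -13/7) → P = -411/35
  (-36/31, -65/31) → P = -419/31

The minimum is at (-36/31, -65/31). Substituting into each constraint, equality holds for (iv) and (v); the remaining constraints have slack.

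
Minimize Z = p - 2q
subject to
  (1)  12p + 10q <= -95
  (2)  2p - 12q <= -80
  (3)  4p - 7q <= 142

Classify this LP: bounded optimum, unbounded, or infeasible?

unbounded

From the feasible point (-485/41, 385/82), moving in the direction (-10, 12) keeps every constraint satisfied while Z decreases without bound.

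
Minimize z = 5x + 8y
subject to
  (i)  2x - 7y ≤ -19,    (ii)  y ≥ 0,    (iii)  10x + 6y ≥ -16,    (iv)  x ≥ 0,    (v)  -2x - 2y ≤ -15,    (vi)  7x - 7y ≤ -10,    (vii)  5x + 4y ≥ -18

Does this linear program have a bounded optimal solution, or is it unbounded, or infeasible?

bounded optimum

Extreme points and z = 5x + 8y:
  (0, 15/2) → z = 60
  (85/28, 125/28) → z = 1425/28
The feasible region has finitely many vertices and no improving ray; the minimum is 1425/28 at (85/28, 125/28).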